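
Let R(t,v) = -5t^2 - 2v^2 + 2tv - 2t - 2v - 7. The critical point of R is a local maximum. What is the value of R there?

-6

∂R/∂t = -10t + 2v - 2 = 0 and ∂R/∂v = 2t - 4v - 2 = 0, so (t, v) = (-1/3, -2/3).
The Hessian has R_{tt} = -10, R_{vv} = -4, R_{tv} = 2, giving D = 36 > 0 with R_{tt} < 0, so the point is a local maximum.
R(-1/3, -2/3) = -6.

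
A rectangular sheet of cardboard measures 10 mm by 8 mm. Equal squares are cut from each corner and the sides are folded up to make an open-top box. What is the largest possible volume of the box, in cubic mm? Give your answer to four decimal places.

With cut size x, the volume is V(x) = x(10 − 2x)(8 − 2x) for 0 < x < 4.
V'(x) = 12x^2 − 72x + 80. Setting V'(x) = 0 gives x ≈ 1.4725 (the root in (0, 4)).
V''(x) = 24x − 72 is negative there, so this is the maximum; V ≈ 52.5138.

52.5138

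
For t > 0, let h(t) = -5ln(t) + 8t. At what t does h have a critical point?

5/8

h'(t) = -5/t + 8 = 0 gives t = 5/8.
h''(t) = 5/t², which is positive for t > 0, so this is a local minimum.
h(5/8) = -5·ln(5/8) + 5 ≈ 7.3500.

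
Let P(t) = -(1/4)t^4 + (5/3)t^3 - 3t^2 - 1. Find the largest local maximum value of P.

P'(t) = -t^3 + 5t^2 - 6t. Setting P'(t) = 0 gives t ∈ {0, 2, 3}.
Second-derivative test with P''(t) = -3t^2 + 10t - 6: P''(0) = -6 < 0 ⇒ local maximum; P''(2) = 2 > 0 ⇒ local minimum; P''(3) = -3 < 0 ⇒ local maximum.
Thus P has its largest local maximum at t = 0, with value -1.

-1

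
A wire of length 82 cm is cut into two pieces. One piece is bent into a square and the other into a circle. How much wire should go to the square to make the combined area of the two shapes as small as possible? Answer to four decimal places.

Let x be the length used for the square. Square side x/4; circle radius (82−x)/(2π).
A(x) = (x/4)² + π·((82−x)/(2π))² = x²/16 + (82−x)²/(4π) for 0 ≤ x ≤ 82. A'(x) = x/8 − (82−x)/(2π) = 0 gives x = 4·82/(π+4) ≈ 45.9281.
A'' = 1/8 + 1/(2π) > 0, so this gives the minimum combined area; x ≈ 45.9281 cm to the square.

45.9281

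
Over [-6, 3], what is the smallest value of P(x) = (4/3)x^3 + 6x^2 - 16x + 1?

P'(x) = 4x^2 + 12x - 16, which vanishes at x = -4 and x = 1.
Evaluating at the critical points and endpoints: P(-6) = 25,  P(-4) = 227/3,  P(1) = -23/3,  P(3) = 43.
The minimum over the interval is -23/3, attained at x = 1.

-23/3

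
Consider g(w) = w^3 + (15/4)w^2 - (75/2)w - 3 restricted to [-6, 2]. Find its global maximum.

613/4

Differentiating, g'(w) = 3w^2 + (15/2)w - 75/2; whose only zero in [-6, 2] is w = -5.
Candidates: g(-6) = 141,  g(-5) = 613/4,  g(2) = -55.
So the maximum is g(-5) = 613/4.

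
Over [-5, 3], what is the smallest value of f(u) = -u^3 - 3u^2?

-54

f'(u) = -3u^2 - 6u, which vanishes at u = -2 and u = 0.
Evaluating at the critical points and endpoints: f(-5) = 50,  f(-2) = -4,  f(0) = 0,  f(3) = -54.
The minimum over the interval is -54, attained at u = 3.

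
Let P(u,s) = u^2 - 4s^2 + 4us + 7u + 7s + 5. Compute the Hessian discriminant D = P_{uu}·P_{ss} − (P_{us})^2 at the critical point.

∂P/∂u = 2u + 4s + 7 = 0 and ∂P/∂s = 4u - 8s + 7 = 0, so (u, s) = (-21/8, -7/16).
The Hessian has P_{uu} = 2, P_{ss} = -8, P_{us} = 4, giving D = -32 < 0, so the point is a saddle point.
D = (2)·(-8) − (4)^2 = -32.

-32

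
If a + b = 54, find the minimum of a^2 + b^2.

1458

With a + b = 54, a^2 + b^2 = a^2 + (54 − a)^2.
The derivative 2a − 2(54 − a) = 4a − 108 vanishes at a = 27; second derivative 4 > 0, a minimum.
The minimum is 2·(27)^2 = 1458.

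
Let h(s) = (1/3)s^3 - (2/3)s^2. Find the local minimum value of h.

-32/81

Critical points: h'(s) = s^2 - (4/3)s vanishes at s = 0, 4/3.
Since h''(s) = 2s - 4/3, we get h''(0) = -4/3 < 0 ⇒ local maximum; h''(4/3) = 4/3 > 0 ⇒ local minimum.
So the local minimum value is h(4/3) = -32/81.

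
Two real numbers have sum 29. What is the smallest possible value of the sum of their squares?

With a + b = 29, a^2 + b^2 = a^2 + (29 − a)^2.
The derivative 2a − 2(29 − a) = 4a − 58 vanishes at a = 29/2; second derivative 4 > 0, a minimum.
The minimum is 2·(29/2)^2 = 841/2.

841/2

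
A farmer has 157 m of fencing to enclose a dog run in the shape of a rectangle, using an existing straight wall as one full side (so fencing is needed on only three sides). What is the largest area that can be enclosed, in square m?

Let the sides perpendicular to the wall have length x and the parallel side y, so 2x + y = 157 and the area is A = xy = x(157 − 2x).
A'(x) = 157 − 4x = 0 gives x = 157/4, and A''(x) = −4 < 0 confirms a maximum.
Then y = 157 − 2·157/4 = 157/2 and A = 24649/8.

24649/8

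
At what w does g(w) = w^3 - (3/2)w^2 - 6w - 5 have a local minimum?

2

g'(w) = 3w^2 - 3w - 6 = 0 at w = -1, 2.
Second-derivative test with g''(w) = 6w - 3: g''(-1) = -9 < 0 ⇒ local maximum; g''(2) = 9 > 0 ⇒ local minimum.
The local minimum is g(2) = -15.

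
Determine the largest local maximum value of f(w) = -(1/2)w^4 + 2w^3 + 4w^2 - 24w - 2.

38

f'(w) = -2w^3 + 6w^2 + 8w - 24 = 0 at w = -2, 2, 3.
f''(w) = -6w^2 + 12w + 8. f''(-2) = -40 < 0 ⇒ local maximum; f''(2) = 8 > 0 ⇒ local minimum; f''(3) = -10 < 0 ⇒ local maximum.
The largest local maximum is f(-2) = 38.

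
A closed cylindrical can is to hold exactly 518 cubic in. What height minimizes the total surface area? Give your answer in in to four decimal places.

With radius r and height h, πr²h = 518 so h = 518/(πr²), and S(r) = 2πr² + 2πrh = 2πr² + 2·518/r.
S'(r) = 4πr − 2·518/r² = 0 ⇒ r³ = 518/(2π), so r ≈ 4.3523 and h = 2r ≈ 8.7046.
S''(r) = 4π + 4·518/r³ > 0, so this is the minimum; S ≈ 357.0544.

8.7046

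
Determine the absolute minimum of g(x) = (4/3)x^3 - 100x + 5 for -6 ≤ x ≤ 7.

Differentiating, g'(x) = 4x^2 - 100; which vanishes at x = -5 and x = 5.
Candidates: g(-6) = 317,  g(-5) = 1015/3,  g(5) = -985/3,  g(7) = -713/3.
So the minimum is g(5) = -985/3.

-985/3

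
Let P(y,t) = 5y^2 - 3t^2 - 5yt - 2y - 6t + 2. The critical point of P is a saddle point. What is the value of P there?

∂P/∂y = 10y - 5t - 2 = 0 and ∂P/∂t = -5y - 6t - 6 = 0, so (y, t) = (-18/85, -14/17).
The Hessian has P_{yy} = 10, P_{tt} = -6, P_{yt} = -5, giving D = -85 < 0, so the point is a saddle point.
P(-18/85, -14/17) = 398/85.

398/85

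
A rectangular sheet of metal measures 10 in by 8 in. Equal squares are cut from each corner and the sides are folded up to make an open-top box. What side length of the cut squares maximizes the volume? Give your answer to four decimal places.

1.4725

With cut size x, the volume is V(x) = x(10 − 2x)(8 − 2x) for 0 < x < 4.
V'(x) = 12x^2 − 72x + 80. Setting V'(x) = 0 gives x ≈ 1.4725 (the root in (0, 4)).
V''(x) = 24x − 72 is negative there, so this is the maximum; V ≈ 52.5138.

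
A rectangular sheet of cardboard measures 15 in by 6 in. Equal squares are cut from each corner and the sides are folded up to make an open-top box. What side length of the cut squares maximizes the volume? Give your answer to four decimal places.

With cut size x, the volume is V(x) = x(15 − 2x)(6 − 2x) for 0 < x < 3.
V'(x) = 12x^2 − 84x + 90. Setting V'(x) = 0 gives x ≈ 1.3206 (the root in (0, 3)).
V''(x) = 24x − 84 is negative there, so this is the maximum; V ≈ 54.8191.

1.3206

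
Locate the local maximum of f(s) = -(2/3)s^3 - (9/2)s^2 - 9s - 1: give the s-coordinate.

Critical points: f'(s) = -2s^2 - 9s - 9 vanishes at s = -3, -3/2.
Since f''(s) = -4s - 9, we get f''(-3) = 3 > 0 ⇒ local minimum; f''(-3/2) = -3 < 0 ⇒ local maximum.
Thus f has its local maximum at s = -3/2, with value 37/8.

-3/2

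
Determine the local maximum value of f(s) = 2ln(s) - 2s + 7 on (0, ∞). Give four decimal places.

5.0000

f'(s) = 2/s − 2 = 0 gives s = 1.
f''(s) = -2/s², which is negative for s > 0, so this is a local maximum.
f(1) = 2·ln(1) - 2 + 7 ≈ 5.0000.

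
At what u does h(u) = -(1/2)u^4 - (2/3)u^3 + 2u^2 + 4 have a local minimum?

Critical points: h'(u) = -2u^3 - 2u^2 + 4u vanishes at u = -2, 0, 1.
Since h''(u) = -6u^2 - 4u + 4, we get h''(-2) = -12 < 0 ⇒ local maximum; h''(0) = 4 > 0 ⇒ local minimum; h''(1) = -6 < 0 ⇒ local maximum.
The local minimum is h(0) = 4.

0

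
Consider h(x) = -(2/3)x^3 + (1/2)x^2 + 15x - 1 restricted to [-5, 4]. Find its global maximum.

61/2

h'(x) = -2x^2 + x + 15, which vanishes at x = -5/2 and x = 3.
Evaluating at the critical points and endpoints: h(-5) = 119/6,  h(-5/2) = -599/24,  h(3) = 61/2,  h(4) = 73/3.
So the maximum is h(3) = 61/2.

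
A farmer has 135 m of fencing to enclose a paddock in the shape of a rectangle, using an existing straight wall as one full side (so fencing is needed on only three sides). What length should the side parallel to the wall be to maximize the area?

Let the sides perpendicular to the wall have length x and the parallel side y, so 2x + y = 135 and the area is A = xy = x(135 − 2x).
A'(x) = 135 − 4x = 0 gives x = 135/4, and A''(x) = −4 < 0 confirms a maximum.
Then y = 135 − 2·135/4 = 135/2 and A = 18225/8.

135/2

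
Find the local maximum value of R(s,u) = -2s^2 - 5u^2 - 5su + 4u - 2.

∂R/∂s = -4s - 5u = 0 and ∂R/∂u = -5s - 10u + 4 = 0, so (s, u) = (-4/3, 16/15).
The Hessian has R_{ss} = -4, R_{uu} = -10, R_{su} = -5, giving D = 15 > 0 with R_{ss} < 0, so the point is a local maximum.
R(-4/3, 16/15) = 2/15.

2/15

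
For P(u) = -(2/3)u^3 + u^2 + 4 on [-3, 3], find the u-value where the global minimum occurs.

3

Differentiating, P'(u) = -2u^2 + 2u; which vanishes at u = 0 and u = 1.
Candidates: P(-3) = 31, P(0) = 4, P(1) = 13/3, P(3) = -5.
So the minimum is P(3) = -5.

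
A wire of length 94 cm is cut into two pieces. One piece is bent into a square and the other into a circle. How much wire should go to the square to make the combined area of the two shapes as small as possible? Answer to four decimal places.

52.6493

Let x be the length used for the square. Square side x/4; circle radius (94−x)/(2π).
A(x) = (x/4)² + π·((94−x)/(2π))² = x²/16 + (94−x)²/(4π) for 0 ≤ x ≤ 94. A'(x) = x/8 − (94−x)/(2π) = 0 gives x = 4·94/(π+4) ≈ 52.6493.
A'' = 1/8 + 1/(2π) > 0, so this gives the minimum combined area; x ≈ 52.6493 cm to the square.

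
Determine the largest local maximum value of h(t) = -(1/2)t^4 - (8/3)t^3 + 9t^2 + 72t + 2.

373/2

h'(t) = -2t^3 - 8t^2 + 18t + 72 = 0 at t = -4, -3, 3.
Since h''(t) = -6t^2 - 16t + 18, we get h''(-4) = -14 < 0 ⇒ local maximum; h''(-3) = 12 > 0 ⇒ local minimum; h''(3) = -84 < 0 ⇒ local maximum.
The largest local maximum is h(3) = 373/2.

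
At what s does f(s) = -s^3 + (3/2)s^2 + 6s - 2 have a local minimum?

Critical points: f'(s) = -3s^2 + 3s + 6 vanishes at s = -1, 2.
Second-derivative test with f''(s) = -6s + 3: f''(-1) = 9 > 0 ⇒ local minimum; f''(2) = -9 < 0 ⇒ local maximum.
So the local minimum value is f(-1) = -11/2.

-1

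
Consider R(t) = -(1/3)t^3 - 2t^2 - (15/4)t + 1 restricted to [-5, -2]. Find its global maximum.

The derivative is -t^2 - 4t - 15/4, whose only zero in [-5, -2] is t = -5/2.
Compare values at every candidate in [-5, -2]: R(-5) = 137/12,  R(-5/2) = 37/12,  R(-2) = 19/6.
Hence the absolute maximum is 137/12 at t = -5.

137/12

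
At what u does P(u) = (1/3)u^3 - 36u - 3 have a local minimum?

6

P'(u) = u^2 - 36 = 0 at u = -6, 6.
P''(u) = 2u. P''(-6) = -12 < 0 ⇒ local maximum; P''(6) = 12 > 0 ⇒ local minimum.
So the local minimum value is P(6) = -147.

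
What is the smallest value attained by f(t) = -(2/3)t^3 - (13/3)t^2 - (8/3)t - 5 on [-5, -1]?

-21

Differentiating, f'(t) = -2t^2 - (26/3)t - 8/3; whose only zero in [-5, -1] is t = -4.
Evaluating at the critical points and endpoints: f(-5) = -50/3, f(-4) = -21, f(-1) = -6.
Hence the absolute minimum is -21 at t = -4.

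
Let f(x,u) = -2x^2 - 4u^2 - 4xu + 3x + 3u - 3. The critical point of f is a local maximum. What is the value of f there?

-15/8

∂f/∂x = -4x - 4u + 3 = 0 and ∂f/∂u = -4x - 8u + 3 = 0, so (x, u) = (3/4, 0).
The Hessian has f_{xx} = -4, f_{uu} = -8, f_{xu} = -4, giving D = 16 > 0 with f_{xx} < 0, so the point is a local maximum.
f(3/4, 0) = -15/8.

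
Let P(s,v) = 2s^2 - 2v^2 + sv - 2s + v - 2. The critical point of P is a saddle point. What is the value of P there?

-38/17

∂P/∂s = 4s + v - 2 = 0 and ∂P/∂v = s - 4v + 1 = 0, so (s, v) = (7/17, 6/17).
The Hessian has P_{ss} = 4, P_{vv} = -4, P_{sv} = 1, giving D = -17 < 0, so the point is a saddle point.
P(7/17, 6/17) = -38/17.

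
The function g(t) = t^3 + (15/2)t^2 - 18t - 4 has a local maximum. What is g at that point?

g'(t) = 3t^2 + 15t - 18 = 0 at t = -6, 1.
g''(t) = 6t + 15. g''(-6) = -21 < 0 ⇒ local maximum; g''(1) = 21 > 0 ⇒ local minimum.
Thus g has its local maximum at t = -6, with value 158.

158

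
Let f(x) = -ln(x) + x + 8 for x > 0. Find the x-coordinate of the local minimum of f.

f'(x) = -1/x + 1 = 0 gives x = 1.
f''(x) = 1/x², which is positive for x > 0, so this is a local minimum.
f(1) = -1·ln(1) + 1 + 8 ≈ 9.0000.

1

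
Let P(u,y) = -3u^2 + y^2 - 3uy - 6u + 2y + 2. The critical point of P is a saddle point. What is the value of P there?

10/7

∂P/∂u = -6u - 3y - 6 = 0 and ∂P/∂y = -3u + 2y + 2 = 0, so (u, y) = (-2/7, -10/7).
The Hessian has P_{uu} = -6, P_{yy} = 2, P_{uy} = -3, giving D = -21 < 0, so the point is a saddle point.
P(-2/7, -10/7) = 10/7.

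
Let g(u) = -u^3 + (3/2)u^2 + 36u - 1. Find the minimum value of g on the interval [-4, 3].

g'(u) = -3u^2 + 3u + 36, whose only zero in [-4, 3] is u = -3.
Evaluating at the critical points and endpoints: g(-4) = -57; g(-3) = -137/2; g(3) = 187/2.
The minimum over the interval is -137/2, attained at u = -3.

-137/2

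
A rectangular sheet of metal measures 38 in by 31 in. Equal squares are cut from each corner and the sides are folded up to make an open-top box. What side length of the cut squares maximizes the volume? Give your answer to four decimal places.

With cut size x, the volume is V(x) = x(38 − 2x)(31 − 2x) for 0 < x < 15.5.
V'(x) = 12x^2 − 276x + 1178. Setting V'(x) = 0 gives x ≈ 5.6619 (the root in (0, 15.5)).
V''(x) = 24x − 276 is negative there, so this is the maximum; V ≈ 2971.8534.

5.6619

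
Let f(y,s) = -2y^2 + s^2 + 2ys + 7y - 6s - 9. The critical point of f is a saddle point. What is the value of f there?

-47/12

∂f/∂y = -4y + 2s + 7 = 0 and ∂f/∂s = 2y + 2s - 6 = 0, so (y, s) = (13/6, 5/6).
The Hessian has f_{yy} = -4, f_{ss} = 2, f_{ys} = 2, giving D = -12 < 0, so the point is a saddle point.
f(13/6, 5/6) = -47/12.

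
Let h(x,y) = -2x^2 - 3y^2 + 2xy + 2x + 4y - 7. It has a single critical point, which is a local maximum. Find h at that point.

∂h/∂x = -4x + 2y + 2 = 0 and ∂h/∂y = 2x - 6y + 4 = 0, so (x, y) = (1, 1).
The Hessian has h_{xx} = -4, h_{yy} = -6, h_{xy} = 2, giving D = 20 > 0 with h_{xx} < 0, so the point is a local maximum.
h(1, 1) = -4.

-4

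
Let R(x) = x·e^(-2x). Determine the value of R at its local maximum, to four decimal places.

0.1839

By the product rule, R'(x) = (-2x + 1)·e^(-2x). Since e^(-2x) > 0, the only critical point is x = 1/2.
R''(1/2) has the same sign as -2 < 0, so this is a local maximum.
R(1/2) = (1/2)·e^(-1) ≈ 0.1839.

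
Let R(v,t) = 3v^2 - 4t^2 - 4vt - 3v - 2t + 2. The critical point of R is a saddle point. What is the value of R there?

2

∂R/∂v = 6v - 4t - 3 = 0 and ∂R/∂t = -4v - 8t - 2 = 0, so (v, t) = (1/4, -3/8).
The Hessian has R_{vv} = 6, R_{tt} = -8, R_{vt} = -4, giving D = -64 < 0, so the point is a saddle point.
R(1/4, -3/8) = 2.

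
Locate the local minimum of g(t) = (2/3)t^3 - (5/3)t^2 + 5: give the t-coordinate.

Critical points: g'(t) = 2t^2 - (10/3)t vanishes at t = 0, 5/3.
g''(t) = 4t - 10/3. g''(0) = -10/3 < 0 ⇒ local maximum; g''(5/3) = 10/3 > 0 ⇒ local minimum.
Thus g has its local minimum at t = 5/3, with value 280/81.

5/3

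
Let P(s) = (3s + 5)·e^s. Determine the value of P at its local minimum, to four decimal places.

By the product rule, P'(s) = (3s + 8)·e^s. Since e^s > 0, the only critical point is s = -8/3.
P''(-8/3) has the same sign as 3 > 0, so this is a local minimum.
P(-8/3) = (-3)·e^(-8/3) ≈ -0.2085.

-0.2085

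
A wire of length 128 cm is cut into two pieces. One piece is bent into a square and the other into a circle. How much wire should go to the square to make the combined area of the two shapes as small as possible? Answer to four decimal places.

71.6927

Let x be the length used for the square. Square side x/4; circle radius (128−x)/(2π).
A(x) = (x/4)² + π·((128−x)/(2π))² = x²/16 + (128−x)²/(4π) for 0 ≤ x ≤ 128. A'(x) = x/8 − (128−x)/(2π) = 0 gives x = 4·128/(π+4) ≈ 71.6927.
A'' = 1/8 + 1/(2π) > 0, so this gives the minimum combined area; x ≈ 71.6927 cm to the square.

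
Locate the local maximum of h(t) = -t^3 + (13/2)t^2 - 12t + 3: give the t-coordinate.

3

h'(t) = -3t^2 + 13t - 12. Setting h'(t) = 0 gives t ∈ {4/3, 3}.
Since h''(t) = -6t + 13, we get h''(4/3) = 5 > 0 ⇒ local minimum; h''(3) = -5 < 0 ⇒ local maximum.
The local maximum is h(3) = -3/2.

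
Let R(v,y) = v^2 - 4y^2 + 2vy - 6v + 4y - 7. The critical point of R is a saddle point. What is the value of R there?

∂R/∂v = 2v + 2y - 6 = 0 and ∂R/∂y = 2v - 8y + 4 = 0, so (v, y) = (2, 1).
The Hessian has R_{vv} = 2, R_{yy} = -8, R_{vy} = 2, giving D = -20 < 0, so the point is a saddle point.
R(2, 1) = -11.

-11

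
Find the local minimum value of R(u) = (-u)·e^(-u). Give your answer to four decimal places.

-0.3679

Differentiating with the product rule gives R'(u) = (u - 1)·e^(-u). Since e^(-u) > 0, the only critical point is u = 1.
R''(1) has the same sign as 1 > 0, so this is a local minimum.
R(1) = (-1)·e^(-1) ≈ -0.3679.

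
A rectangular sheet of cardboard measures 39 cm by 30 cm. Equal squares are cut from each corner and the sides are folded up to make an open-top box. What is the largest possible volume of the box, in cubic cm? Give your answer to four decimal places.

With cut size x, the volume is V(x) = x(39 − 2x)(30 − 2x) for 0 < x < 15.
V'(x) = 12x^2 − 276x + 1170. Setting V'(x) = 0 gives x ≈ 5.6051 (the root in (0, 15)).
V''(x) = 24x − 276 is negative there, so this is the maximum; V ≈ 2926.7858.

2926.7858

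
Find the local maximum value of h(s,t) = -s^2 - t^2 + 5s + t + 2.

17/2

∂h/∂s = -2s + 5 = 0 and ∂h/∂t = -2t + 1 = 0, so (s, t) = (5/2, 1/2).
The Hessian has h_{ss} = -2, h_{tt} = -2, h_{st} = 0, giving D = 4 > 0 with h_{ss} < 0, so the point is a local maximum.
h(5/2, 1/2) = 17/2.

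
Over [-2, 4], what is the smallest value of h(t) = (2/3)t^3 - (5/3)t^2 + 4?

The derivative is 2t^2 - (10/3)t, which vanishes at t = 0 and t = 5/3.
Candidates: h(-2) = -8,  h(0) = 4,  h(5/3) = 199/81,  h(4) = 20.
So the minimum is h(-2) = -8.

-8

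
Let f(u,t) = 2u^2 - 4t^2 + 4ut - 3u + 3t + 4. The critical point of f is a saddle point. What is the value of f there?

∂f/∂u = 4u + 4t - 3 = 0 and ∂f/∂t = 4u - 8t + 3 = 0, so (u, t) = (1/4, 1/2).
The Hessian has f_{uu} = 4, f_{tt} = -8, f_{ut} = 4, giving D = -48 < 0, so the point is a saddle point.
f(1/4, 1/2) = 35/8.

35/8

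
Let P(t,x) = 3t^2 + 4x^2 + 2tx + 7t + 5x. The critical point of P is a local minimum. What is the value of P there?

∂P/∂t = 6t + 2x + 7 = 0 and ∂P/∂x = 2t + 8x + 5 = 0, so (t, x) = (-23/22, -4/11).
The Hessian has P_{tt} = 6, P_{xx} = 8, P_{tx} = 2, giving D = 44 > 0 with P_{tt} > 0, so the point is a local minimum.
P(-23/22, -4/11) = -201/44.

-201/44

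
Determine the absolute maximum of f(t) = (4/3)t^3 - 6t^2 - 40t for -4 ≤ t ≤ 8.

Differentiating, f'(t) = 4t^2 - 12t - 40; which vanishes at t = -2 and t = 5.
Compare values at every candidate in [-4, 8]: f(-4) = -64/3, f(-2) = 136/3, f(5) = -550/3, f(8) = -64/3.
So the maximum is f(-2) = 136/3.

136/3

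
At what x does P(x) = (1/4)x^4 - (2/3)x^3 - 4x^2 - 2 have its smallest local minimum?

P'(x) = x^3 - 2x^2 - 8x. Setting P'(x) = 0 gives x ∈ {-2, 0, 4}.
P''(x) = 3x^2 - 4x - 8. P''(-2) = 12 > 0 ⇒ local minimum; P''(0) = -8 < 0 ⇒ local maximum; P''(4) = 24 > 0 ⇒ local minimum.
The smallest local minimum is P(4) = -134/3.

4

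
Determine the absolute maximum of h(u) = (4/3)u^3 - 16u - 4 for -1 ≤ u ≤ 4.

Differentiating, h'(u) = 4u^2 - 16; whose only zero in [-1, 4] is u = 2.
Candidates: h(-1) = 32/3,  h(2) = -76/3,  h(4) = 52/3.
Hence the absolute maximum is 52/3 at u = 4.

52/3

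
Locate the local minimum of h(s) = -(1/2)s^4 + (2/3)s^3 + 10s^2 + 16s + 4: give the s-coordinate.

h'(s) = -2s^3 + 2s^2 + 20s + 16. Setting h'(s) = 0 gives s ∈ {-2, -1, 4}.
Since h''(s) = -6s^2 + 4s + 20, we get h''(-2) = -12 < 0 ⇒ local maximum; h''(-1) = 10 > 0 ⇒ local minimum; h''(4) = -60 < 0 ⇒ local maximum.
Thus h has its local minimum at s = -1, with value -19/6.

-1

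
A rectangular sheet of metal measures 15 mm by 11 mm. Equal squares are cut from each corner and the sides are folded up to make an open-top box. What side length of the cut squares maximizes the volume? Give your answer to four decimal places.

With cut size x, the volume is V(x) = x(15 − 2x)(11 − 2x) for 0 < x < 5.5.
V'(x) = 12x^2 − 104x + 165. Setting V'(x) = 0 gives x ≈ 2.0911 (the root in (0, 5.5)).
V''(x) = 24x − 104 is negative there, so this is the maximum; V ≈ 154.2261.

2.0911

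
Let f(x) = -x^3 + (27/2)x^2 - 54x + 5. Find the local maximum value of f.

-49

f'(x) = -3x^2 + 27x - 54. Setting f'(x) = 0 gives x ∈ {3, 6}.
Second-derivative test with f''(x) = -6x + 27: f''(3) = 9 > 0 ⇒ local minimum; f''(6) = -9 < 0 ⇒ local maximum.
The local maximum is f(6) = -49.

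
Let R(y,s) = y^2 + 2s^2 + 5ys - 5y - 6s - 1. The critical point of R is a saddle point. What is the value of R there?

∂R/∂y = 2y + 5s - 5 = 0 and ∂R/∂s = 5y + 4s - 6 = 0, so (y, s) = (10/17, 13/17).
The Hessian has R_{yy} = 2, R_{ss} = 4, R_{ys} = 5, giving D = -17 < 0, so the point is a saddle point.
R(10/17, 13/17) = -81/17.

-81/17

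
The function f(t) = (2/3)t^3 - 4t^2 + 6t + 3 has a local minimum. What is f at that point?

3

f'(t) = 2t^2 - 8t + 6 = 0 at t = 1, 3.
Second-derivative test with f''(t) = 4t - 8: f''(1) = -4 < 0 ⇒ local maximum; f''(3) = 4 > 0 ⇒ local minimum.
The local minimum is f(3) = 3.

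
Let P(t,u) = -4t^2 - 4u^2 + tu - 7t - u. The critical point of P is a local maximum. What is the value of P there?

23/7

∂P/∂t = -8t + u - 7 = 0 and ∂P/∂u = t - 8u - 1 = 0, so (t, u) = (-19/21, -5/21).
The Hessian has P_{tt} = -8, P_{uu} = -8, P_{tu} = 1, giving D = 63 > 0 with P_{tt} < 0, so the point is a local maximum.
P(-19/21, -5/21) = 23/7.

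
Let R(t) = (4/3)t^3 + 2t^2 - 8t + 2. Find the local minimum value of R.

-8/3

R'(t) = 4t^2 + 4t - 8. Setting R'(t) = 0 gives t ∈ {-2, 1}.
Second-derivative test with R''(t) = 8t + 4: R''(-2) = -12 < 0 ⇒ local maximum; R''(1) = 12 > 0 ⇒ local minimum.
The local minimum is R(1) = -8/3.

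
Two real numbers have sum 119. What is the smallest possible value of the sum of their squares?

With a + b = 119, a^2 + b^2 = a^2 + (119 − a)^2.
The derivative 2a − 2(119 − a) = 4a − 238 vanishes at a = 119/2; second derivative 4 > 0, a minimum.
The minimum is 2·(119/2)^2 = 14161/2.

14161/2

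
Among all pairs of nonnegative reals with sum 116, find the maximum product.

With x + y = 116, the product is P(x) = x(116 − x).
P'(x) = 116 − 2x = 0 gives x = 58; P'' = −2 < 0, so this is the maximum.
P = 58·58 = 3364.

3364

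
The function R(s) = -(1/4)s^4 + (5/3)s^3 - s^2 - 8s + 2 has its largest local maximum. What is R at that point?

R'(s) = -s^3 + 5s^2 - 2s - 8 = 0 at s = -1, 2, 4.
Second-derivative test with R''(s) = -3s^2 + 10s - 2: R''(-1) = -15 < 0 ⇒ local maximum; R''(2) = 6 > 0 ⇒ local minimum; R''(4) = -10 < 0 ⇒ local maximum.
So the largest local maximum value is R(-1) = 85/12.

85/12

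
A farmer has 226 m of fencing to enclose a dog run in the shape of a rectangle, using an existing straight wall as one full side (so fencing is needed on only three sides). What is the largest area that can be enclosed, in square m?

12769/2

Let the sides perpendicular to the wall have length x and the parallel side y, so 2x + y = 226 and the area is A = xy = x(226 − 2x).
A'(x) = 226 − 4x = 0 gives x = 113/2, and A''(x) = −4 < 0 confirms a maximum.
Then y = 226 − 2·113/2 = 113 and A = 12769/2.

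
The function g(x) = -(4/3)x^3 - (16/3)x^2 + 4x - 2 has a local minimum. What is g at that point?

-26

g'(x) = -4x^2 - (32/3)x + 4. Setting g'(x) = 0 gives x ∈ {-3, 1/3}.
Second-derivative test with g''(x) = -8x - 32/3: g''(-3) = 40/3 > 0 ⇒ local minimum; g''(1/3) = -40/3 < 0 ⇒ local maximum.
So the local minimum value is g(-3) = -26.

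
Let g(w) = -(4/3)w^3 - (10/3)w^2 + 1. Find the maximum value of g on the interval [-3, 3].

g'(w) = -4w^2 - (20/3)w, which vanishes at w = -5/3 and w = 0.
Candidates: g(-3) = 7; g(-5/3) = -169/81; g(0) = 1; g(3) = -65.
So the maximum is g(-3) = 7.

7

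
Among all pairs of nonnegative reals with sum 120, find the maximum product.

With x + y = 120, the product is P(x) = x(120 − x).
P'(x) = 120 − 2x = 0 gives x = 60; P'' = −2 < 0, so this is the maximum.
P = 60·60 = 3600.

3600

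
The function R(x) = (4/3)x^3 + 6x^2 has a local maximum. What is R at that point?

18

R'(x) = 4x^2 + 12x = 0 at x = -3, 0.
R''(x) = 8x + 12. R''(-3) = -12 < 0 ⇒ local maximum; R''(0) = 12 > 0 ⇒ local minimum.
The local maximum is R(-3) = 18.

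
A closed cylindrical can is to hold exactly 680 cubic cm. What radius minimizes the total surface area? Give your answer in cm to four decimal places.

4.7655

With radius r and height h, πr²h = 680 so h = 680/(πr²), and S(r) = 2πr² + 2πrh = 2πr² + 2·680/r.
S'(r) = 4πr − 2·680/r² = 0 ⇒ r³ = 680/(2π), so r ≈ 4.7655 and h = 2r ≈ 9.5310.
S''(r) = 4π + 4·680/r³ > 0, so this is the minimum; S ≈ 428.0756.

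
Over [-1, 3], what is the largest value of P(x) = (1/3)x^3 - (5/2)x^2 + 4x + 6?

The derivative is x^2 - 5x + 4, whose only zero in [-1, 3] is x = 1.
Candidates: P(-1) = -5/6; P(1) = 47/6; P(3) = 9/2.
So the maximum is P(1) = 47/6.

47/6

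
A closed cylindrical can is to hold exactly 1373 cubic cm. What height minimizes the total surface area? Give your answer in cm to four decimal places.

12.0465

With radius r and height h, πr²h = 1373 so h = 1373/(πr²), and S(r) = 2πr² + 2πrh = 2πr² + 2·1373/r.
S'(r) = 4πr − 2·1373/r² = 0 ⇒ r³ = 1373/(2π), so r ≈ 6.0232 and h = 2r ≈ 12.0465.
S''(r) = 4π + 4·1373/r³ > 0, so this is the minimum; S ≈ 683.8511.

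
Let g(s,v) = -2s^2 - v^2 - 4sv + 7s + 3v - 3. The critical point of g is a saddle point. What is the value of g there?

∂g/∂s = -4s - 4v + 7 = 0 and ∂g/∂v = -4s - 2v + 3 = 0, so (s, v) = (-1/4, 2).
The Hessian has g_{ss} = -4, g_{vv} = -2, g_{sv} = -4, giving D = -8 < 0, so the point is a saddle point.
g(-1/4, 2) = -7/8.

-7/8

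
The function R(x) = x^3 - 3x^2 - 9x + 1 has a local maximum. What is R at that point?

R'(x) = 3x^2 - 6x - 9 = 0 at x = -1, 3.
Second-derivative test with R''(x) = 6x - 6: R''(-1) = -12 < 0 ⇒ local maximum; R''(3) = 12 > 0 ⇒ local minimum.
Thus R has its local maximum at x = -1, with value 6.

6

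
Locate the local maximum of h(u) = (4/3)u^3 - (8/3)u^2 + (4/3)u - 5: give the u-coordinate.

Critical points: h'(u) = 4u^2 - (16/3)u + 4/3 vanishes at u = 1/3, 1.
Since h''(u) = 8u - 16/3, we get h''(1/3) = -8/3 < 0 ⇒ local maximum; h''(1) = 8/3 > 0 ⇒ local minimum.
Thus h has its local maximum at u = 1/3, with value -389/81.

1/3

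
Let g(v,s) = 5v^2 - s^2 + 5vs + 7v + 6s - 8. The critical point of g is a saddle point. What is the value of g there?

-439/45

∂g/∂v = 10v + 5s + 7 = 0 and ∂g/∂s = 5v - 2s + 6 = 0, so (v, s) = (-44/45, 5/9).
The Hessian has g_{vv} = 10, g_{ss} = -2, g_{vs} = 5, giving D = -45 < 0, so the point is a saddle point.
g(-44/45, 5/9) = -439/45.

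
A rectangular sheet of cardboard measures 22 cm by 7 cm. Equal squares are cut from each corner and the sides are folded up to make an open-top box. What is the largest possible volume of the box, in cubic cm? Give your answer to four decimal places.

With cut size x, the volume is V(x) = x(22 − 2x)(7 − 2x) for 0 < x < 3.5.
V'(x) = 12x^2 − 116x + 154. Setting V'(x) = 0 gives x ≈ 1.5887 (the root in (0, 3.5)).
V''(x) = 24x − 116 is negative there, so this is the maximum; V ≈ 114.3090.

114.3090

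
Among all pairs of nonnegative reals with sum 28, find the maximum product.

196

With x + y = 28, the product is P(x) = x(28 − x).
P'(x) = 28 − 2x = 0 gives x = 14; P'' = −2 < 0, so this is the maximum.
P = 14·14 = 196.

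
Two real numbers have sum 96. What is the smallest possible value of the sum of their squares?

With a + b = 96, a^2 + b^2 = a^2 + (96 − a)^2.
The derivative 2a − 2(96 − a) = 4a − 192 vanishes at a = 48; second derivative 4 > 0, a minimum.
The minimum is 2·(48)^2 = 4608.

4608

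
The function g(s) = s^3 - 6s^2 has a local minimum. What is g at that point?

-32

g'(s) = 3s^2 - 12s. Setting g'(s) = 0 gives s ∈ {0, 4}.
Since g''(s) = 6s - 12, we get g''(0) = -12 < 0 ⇒ local maximum; g''(4) = 12 > 0 ⇒ local minimum.
So the local minimum value is g(4) = -32.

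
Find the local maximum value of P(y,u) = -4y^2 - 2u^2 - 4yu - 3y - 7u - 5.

25/8

∂P/∂y = -8y - 4u - 3 = 0 and ∂P/∂u = -4y - 4u - 7 = 0, so (y, u) = (1, -11/4).
The Hessian has P_{yy} = -8, P_{uu} = -4, P_{yu} = -4, giving D = 16 > 0 with P_{yy} < 0, so the point is a local maximum.
P(1, -11/4) = 25/8.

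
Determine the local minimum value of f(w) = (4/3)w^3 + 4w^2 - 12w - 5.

Critical points: f'(w) = 4w^2 + 8w - 12 vanishes at w = -3, 1.
Second-derivative test with f''(w) = 8w + 8: f''(-3) = -16 < 0 ⇒ local maximum; f''(1) = 16 > 0 ⇒ local minimum.
Thus f has its local minimum at w = 1, with value -35/3.

-35/3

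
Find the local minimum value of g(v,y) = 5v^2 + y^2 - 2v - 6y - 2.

∂g/∂v = 10v - 2 = 0 and ∂g/∂y = 2y - 6 = 0, so (v, y) = (1/5, 3).
The Hessian has g_{vv} = 10, g_{yy} = 2, g_{vy} = 0, giving D = 20 > 0 with g_{vv} > 0, so the point is a local minimum.
g(1/5, 3) = -56/5.

-56/5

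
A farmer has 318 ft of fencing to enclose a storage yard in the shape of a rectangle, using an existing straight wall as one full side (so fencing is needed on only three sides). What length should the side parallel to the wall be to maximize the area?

Let the sides perpendicular to the wall have length x and the parallel side y, so 2x + y = 318 and the area is A = xy = x(318 − 2x).
A'(x) = 318 − 4x = 0 gives x = 159/2, and A''(x) = −4 < 0 confirms a maximum.
Then y = 318 − 2·159/2 = 159 and A = 25281/2.

159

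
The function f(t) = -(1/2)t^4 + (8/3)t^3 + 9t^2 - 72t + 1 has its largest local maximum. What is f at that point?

f'(t) = -2t^3 + 8t^2 + 18t - 72. Setting f'(t) = 0 gives t ∈ {-3, 3, 4}.
f''(t) = -6t^2 + 16t + 18. f''(-3) = -84 < 0 ⇒ local maximum; f''(3) = 12 > 0 ⇒ local minimum; f''(4) = -14 < 0 ⇒ local maximum.
Thus f has its largest local maximum at t = -3, with value 371/2.

371/2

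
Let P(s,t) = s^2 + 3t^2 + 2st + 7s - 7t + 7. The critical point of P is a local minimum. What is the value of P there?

∂P/∂s = 2s + 2t + 7 = 0 and ∂P/∂t = 2s + 6t - 7 = 0, so (s, t) = (-7, 7/2).
The Hessian has P_{ss} = 2, P_{tt} = 6, P_{st} = 2, giving D = 8 > 0 with P_{ss} > 0, so the point is a local minimum.
P(-7, 7/2) = -119/4.

-119/4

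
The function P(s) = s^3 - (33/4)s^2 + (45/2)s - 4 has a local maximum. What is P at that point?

261/16

Critical points: P'(s) = 3s^2 - (33/2)s + 45/2 vanishes at s = 5/2, 3.
Second-derivative test with P''(s) = 6s - 33/2: P''(5/2) = -3/2 < 0 ⇒ local maximum; P''(3) = 3/2 > 0 ⇒ local minimum.
So the local maximum value is P(5/2) = 261/16.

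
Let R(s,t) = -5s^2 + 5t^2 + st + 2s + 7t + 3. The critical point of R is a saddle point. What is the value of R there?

∂R/∂s = -10s + t + 2 = 0 and ∂R/∂t = s + 10t + 7 = 0, so (s, t) = (13/101, -72/101).
The Hessian has R_{ss} = -10, R_{tt} = 10, R_{st} = 1, giving D = -101 < 0, so the point is a saddle point.
R(13/101, -72/101) = 64/101.

64/101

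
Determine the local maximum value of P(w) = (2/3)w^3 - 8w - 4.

P'(w) = 2w^2 - 8. Setting P'(w) = 0 gives w ∈ {-2, 2}.
Second-derivative test with P''(w) = 4w: P''(-2) = -8 < 0 ⇒ local maximum; P''(2) = 8 > 0 ⇒ local minimum.
The local maximum is P(-2) = 20/3.

20/3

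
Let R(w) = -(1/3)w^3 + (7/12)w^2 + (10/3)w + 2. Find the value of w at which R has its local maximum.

5/2

R'(w) = -w^2 + (7/6)w + 10/3 = 0 at w = -4/3, 5/2.
R''(w) = -2w + 7/6. R''(-4/3) = 23/6 > 0 ⇒ local minimum; R''(5/2) = -23/6 < 0 ⇒ local maximum.
The local maximum is R(5/2) = 421/48.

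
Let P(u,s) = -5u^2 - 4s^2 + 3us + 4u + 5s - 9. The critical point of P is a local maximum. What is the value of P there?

-390/71

∂P/∂u = -10u + 3s + 4 = 0 and ∂P/∂s = 3u - 8s + 5 = 0, so (u, s) = (47/71, 62/71).
The Hessian has P_{uu} = -10, P_{ss} = -8, P_{us} = 3, giving D = 71 > 0 with P_{uu} < 0, so the point is a local maximum.
P(47/71, 62/71) = -390/71.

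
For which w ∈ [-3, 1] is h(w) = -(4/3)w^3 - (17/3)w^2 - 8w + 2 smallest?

Differentiating, h'(w) = -4w^2 - (34/3)w - 8; which vanishes at w = -3/2 and w = -4/3.
Compare values at every candidate in [-3, 1]: h(-3) = 11, h(-3/2) = 23/4, h(-4/3) = 466/81, h(1) = -13.
The minimum over the interval is -13, attained at w = 1.

1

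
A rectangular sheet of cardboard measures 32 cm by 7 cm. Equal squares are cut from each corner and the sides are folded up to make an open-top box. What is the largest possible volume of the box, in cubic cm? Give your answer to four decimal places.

175.2158

With cut size x, the volume is V(x) = x(32 − 2x)(7 − 2x) for 0 < x < 3.5.
V'(x) = 12x^2 − 156x + 224. Setting V'(x) = 0 gives x ≈ 1.6437 (the root in (0, 3.5)).
V''(x) = 24x − 156 is negative there, so this is the maximum; V ≈ 175.2158.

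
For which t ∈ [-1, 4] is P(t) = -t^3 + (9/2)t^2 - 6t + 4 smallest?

4

P'(t) = -3t^2 + 9t - 6, which vanishes at t = 1 and t = 2.
Candidates: P(-1) = 31/2, P(1) = 3/2, P(2) = 2, P(4) = -12.
The minimum over the interval is -12, attained at t = 4.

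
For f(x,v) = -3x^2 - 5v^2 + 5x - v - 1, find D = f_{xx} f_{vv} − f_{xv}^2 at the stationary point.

∂f/∂x = -6x + 5 = 0 and ∂f/∂v = -10v - 1 = 0, so (x, v) = (5/6, -1/10).
The Hessian has f_{xx} = -6, f_{vv} = -10, f_{xv} = 0, giving D = 60 > 0 with f_{xx} < 0, so the point is a local maximum.
D = (-6)·(-10) − (0)^2 = 60.

60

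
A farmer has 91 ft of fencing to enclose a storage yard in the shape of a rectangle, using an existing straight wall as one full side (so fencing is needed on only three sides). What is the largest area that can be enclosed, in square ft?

8281/8

Let the sides perpendicular to the wall have length x and the parallel side y, so 2x + y = 91 and the area is A = xy = x(91 − 2x).
A'(x) = 91 − 4x = 0 gives x = 91/4, and A''(x) = −4 < 0 confirms a maximum.
Then y = 91 − 2·91/4 = 91/2 and A = 8281/8.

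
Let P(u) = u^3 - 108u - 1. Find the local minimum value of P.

P'(u) = 3u^2 - 108 = 0 at u = -6, 6.
Since P''(u) = 6u, we get P''(-6) = -36 < 0 ⇒ local maximum; P''(6) = 36 > 0 ⇒ local minimum.
So the local minimum value is P(6) = -433.

-433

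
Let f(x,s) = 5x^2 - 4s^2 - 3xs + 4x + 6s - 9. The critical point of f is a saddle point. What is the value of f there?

-613/89

∂f/∂x = 10x - 3s + 4 = 0 and ∂f/∂s = -3x - 8s + 6 = 0, so (x, s) = (-14/89, 72/89).
The Hessian has f_{xx} = 10, f_{ss} = -8, f_{xs} = -3, giving D = -89 < 0, so the point is a saddle point.
f(-14/89, 72/89) = -613/89.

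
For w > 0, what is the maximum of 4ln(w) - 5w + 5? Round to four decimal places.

f'(w) = 4/w − 5 = 0 gives w = 4/5.
f''(w) = -4/w², which is negative for w > 0, so this is a local maximum.
f(4/5) = 4·ln(4/5) - 4 + 5 ≈ 0.1074.

0.1074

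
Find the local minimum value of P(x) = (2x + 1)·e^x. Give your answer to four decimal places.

Differentiating with the product rule gives P'(x) = (2x + 3)·e^x. Since e^x > 0, the only critical point is x = -3/2.
P''(-3/2) has the same sign as 2 > 0, so this is a local minimum.
P(-3/2) = (-2)·e^(-3/2) ≈ -0.4463.

-0.4463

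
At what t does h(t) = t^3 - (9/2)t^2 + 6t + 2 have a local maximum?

h'(t) = 3t^2 - 9t + 6. Setting h'(t) = 0 gives t ∈ {1, 2}.
Second-derivative test with h''(t) = 6t - 9: h''(1) = -3 < 0 ⇒ local maximum; h''(2) = 3 > 0 ⇒ local minimum.
So the local maximum value is h(1) = 9/2.

1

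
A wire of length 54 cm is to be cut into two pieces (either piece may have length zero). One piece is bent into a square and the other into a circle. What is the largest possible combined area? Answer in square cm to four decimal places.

232.0479

Let x be the length used for the square. Square side x/4; circle radius (54−x)/(2π).
A(x) = (x/4)² + π·((54−x)/(2π))² = x²/16 + (54−x)²/(4π) for 0 ≤ x ≤ 54. A'(x) = x/8 − (54−x)/(2π) = 0 gives x = 4·54/(π+4) ≈ 30.2454.
A'' > 0, so the interior critical point is a minimum; the maximum is at an endpoint. A(0) = 232.0479 and A(54) = 182.2500, so the largest area is 232.0479.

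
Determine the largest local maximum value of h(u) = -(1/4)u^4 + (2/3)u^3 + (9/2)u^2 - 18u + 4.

241/4

h'(u) = -u^3 + 2u^2 + 9u - 18 = 0 at u = -3, 2, 3.
Since h''(u) = -3u^2 + 4u + 9, we get h''(-3) = -30 < 0 ⇒ local maximum; h''(2) = 5 > 0 ⇒ local minimum; h''(3) = -6 < 0 ⇒ local maximum.
Thus h has its largest local maximum at u = -3, with value 241/4.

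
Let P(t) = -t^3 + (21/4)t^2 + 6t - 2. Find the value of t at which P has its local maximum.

P'(t) = -3t^2 + (21/2)t + 6 = 0 at t = -1/2, 4.
P''(t) = -6t + 21/2. P''(-1/2) = 27/2 > 0 ⇒ local minimum; P''(4) = -27/2 < 0 ⇒ local maximum.
Thus P has its local maximum at t = 4, with value 42.

4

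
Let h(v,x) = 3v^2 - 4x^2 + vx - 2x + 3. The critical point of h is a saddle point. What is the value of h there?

∂h/∂v = 6v + x = 0 and ∂h/∂x = v - 8x - 2 = 0, so (v, x) = (2/49, -12/49).
The Hessian has h_{vv} = 6, h_{xx} = -8, h_{vx} = 1, giving D = -49 < 0, so the point is a saddle point.
h(2/49, -12/49) = 159/49.

159/49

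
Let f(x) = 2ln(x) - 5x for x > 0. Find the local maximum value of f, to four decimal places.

-3.8326

f'(x) = 2/x − 5 = 0 gives x = 2/5.
f''(x) = -2/x², which is negative for x > 0, so this is a local maximum.
f(2/5) = 2·ln(2/5) - 2 ≈ -3.8326.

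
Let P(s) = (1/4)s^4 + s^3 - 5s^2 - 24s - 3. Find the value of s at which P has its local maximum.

P'(s) = s^3 + 3s^2 - 10s - 24. Setting P'(s) = 0 gives s ∈ {-4, -2, 3}.
P''(s) = 3s^2 + 6s - 10. P''(-4) = 14 > 0 ⇒ local minimum; P''(-2) = -10 < 0 ⇒ local maximum; P''(3) = 35 > 0 ⇒ local minimum.
The local maximum is P(-2) = 21.

-2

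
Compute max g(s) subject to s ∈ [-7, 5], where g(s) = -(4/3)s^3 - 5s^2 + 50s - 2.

851/12

Differentiating, g'(s) = -4s^2 - 10s + 50; which vanishes at s = -5 and s = 5/2.
Evaluating at the critical points and endpoints: g(-7) = -419/3, g(-5) = -631/3, g(5/2) = 851/12, g(5) = -131/3.
The maximum over the interval is 851/12, attained at s = 5/2.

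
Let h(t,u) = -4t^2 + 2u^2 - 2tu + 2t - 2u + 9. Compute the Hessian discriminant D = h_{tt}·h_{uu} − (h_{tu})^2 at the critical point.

-36

∂h/∂t = -8t - 2u + 2 = 0 and ∂h/∂u = -2t + 4u - 2 = 0, so (t, u) = (1/9, 5/9).
The Hessian has h_{tt} = -8, h_{uu} = 4, h_{tu} = -2, giving D = -36 < 0, so the point is a saddle point.
D = (-8)·(4) − (-2)^2 = -36.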